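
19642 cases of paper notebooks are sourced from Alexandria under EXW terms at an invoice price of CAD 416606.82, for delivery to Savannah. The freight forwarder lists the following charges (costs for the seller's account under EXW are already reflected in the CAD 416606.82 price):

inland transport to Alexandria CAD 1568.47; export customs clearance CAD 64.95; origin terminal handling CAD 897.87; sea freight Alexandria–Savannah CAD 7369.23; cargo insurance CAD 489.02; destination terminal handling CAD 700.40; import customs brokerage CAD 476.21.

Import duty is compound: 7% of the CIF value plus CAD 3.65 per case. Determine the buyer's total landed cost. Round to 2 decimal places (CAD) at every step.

EXW: the seller makes goods available at their premises; the buyer bears all onward costs.
CIF value = EXW price + inland to port + export clearance + origin terminal + freight + insurance = 416606.82 + 1568.47 + 64.95 + 897.87 + 7369.23 + 489.02 = 426996.36
Ad valorem component: 426996.36 × 7% = 29889.75
Specific component: 19642 × 3.65 = 71693.30
Import duty = 29889.75 + 71693.30 = 101583.05
Buyer bears: inland to port 1568.47 + export clearance 64.95 + origin terminal 897.87 + freight 7369.23 + insurance 489.02 + destination terminal 700.40 + brokerage 476.21 + duty 101583.05 = 113149.20
Landed cost = invoice 416606.82 + 113149.20 = 529756.02

Total landed cost: CAD 529756.02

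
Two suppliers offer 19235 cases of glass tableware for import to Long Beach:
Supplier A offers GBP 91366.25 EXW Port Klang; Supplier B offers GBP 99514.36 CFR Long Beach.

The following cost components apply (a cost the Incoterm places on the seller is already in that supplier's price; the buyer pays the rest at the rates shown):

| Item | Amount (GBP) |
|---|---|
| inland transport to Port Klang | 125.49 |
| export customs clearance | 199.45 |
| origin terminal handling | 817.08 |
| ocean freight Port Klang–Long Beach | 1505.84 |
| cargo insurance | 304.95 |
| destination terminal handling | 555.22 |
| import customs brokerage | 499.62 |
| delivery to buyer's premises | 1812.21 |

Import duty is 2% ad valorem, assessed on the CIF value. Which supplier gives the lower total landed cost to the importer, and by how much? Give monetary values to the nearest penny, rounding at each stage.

Supplier A (EXW):
CIF value = EXW price + inland to port + export clearance + origin terminal + freight + insurance = 91366.25 + 125.49 + 199.45 + 817.08 + 1505.84 + 304.95 = 94319.06
Import duty = 94319.06 × 2% = 1886.38
Buyer bears (A): 125.49 + 199.45 + 817.08 + 1505.84 + 304.95 + 555.22 + 499.62 + 1812.21 = 5819.86
Landed cost (A) = invoice 91366.25 + 5819.86 + duty 1886.38 = 99072.49
Supplier B (CFR):
CIF value = CFR price + insurance = 99514.36 + 304.95 = 99819.31
Import duty = 99819.31 × 2% = 1996.39
Buyer bears (B): 304.95 + 555.22 + 499.62 + 1812.21 = 3172.00
Landed cost (B) = invoice 99514.36 + 3172.00 + duty 1996.39 = 104682.75
Difference = |99072.49 − 104682.75| = 5610.26

Supplier A is cheaper by GBP 5610.26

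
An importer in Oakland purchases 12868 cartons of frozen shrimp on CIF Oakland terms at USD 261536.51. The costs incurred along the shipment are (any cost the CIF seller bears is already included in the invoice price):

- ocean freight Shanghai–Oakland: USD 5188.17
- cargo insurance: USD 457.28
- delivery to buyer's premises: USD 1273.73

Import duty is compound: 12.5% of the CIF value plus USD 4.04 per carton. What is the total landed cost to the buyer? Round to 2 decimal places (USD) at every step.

Total landed cost: USD 347489.02

CIF: the seller pays costs through ocean freight and marine insurance to the destination port.
Already in the invoice (seller's account under CIF): freight, insurance — exclude.
The CIF price already equals the CIF value: 261536.51
Ad valorem component: 261536.51 × 12.5% = 32692.06
Specific component: 12868 × 4.04 = 51986.72
Import duty = 32692.06 + 51986.72 = 84678.78
Buyer bears: delivery 1273.73 + duty 84678.78 = 85952.51
Landed cost = invoice 261536.51 + 85952.51 = 347489.02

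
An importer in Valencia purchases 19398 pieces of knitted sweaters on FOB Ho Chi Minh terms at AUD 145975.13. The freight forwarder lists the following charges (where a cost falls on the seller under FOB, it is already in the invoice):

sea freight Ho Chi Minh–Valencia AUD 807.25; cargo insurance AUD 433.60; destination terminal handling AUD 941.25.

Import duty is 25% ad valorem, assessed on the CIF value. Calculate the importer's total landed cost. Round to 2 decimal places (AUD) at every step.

FOB: the seller bears costs until goods are on board at the origin port; the buyer bears freight, insurance and all costs thereafter.
CIF value = FOB price + freight + insurance = 145975.13 + 807.25 + 433.60 = 147215.98
Import duty = 147215.98 × 25% = 36804.00
Buyer bears: freight 807.25 + insurance 433.60 + destination terminal 941.25 + duty 36804.00 = 38986.10
Landed cost = invoice 145975.13 + 38986.10 = 184961.23

Total landed cost: AUD 184961.23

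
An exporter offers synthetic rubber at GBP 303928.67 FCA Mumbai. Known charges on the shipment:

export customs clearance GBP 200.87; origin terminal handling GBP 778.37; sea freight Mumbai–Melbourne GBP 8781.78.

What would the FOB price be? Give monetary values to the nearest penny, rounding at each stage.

FOB price: GBP 304707.04

Not relevant to the conversion: export clearance — on the seller under both FCA and FOB; already in the FCA price and stays in the FOB price. freight — on the buyer under both terms; not part of either seller's price.
From FCA to FOB, the seller additionally bears: origin terminal.
FOB price = 303928.67 + 778.37 = 304707.04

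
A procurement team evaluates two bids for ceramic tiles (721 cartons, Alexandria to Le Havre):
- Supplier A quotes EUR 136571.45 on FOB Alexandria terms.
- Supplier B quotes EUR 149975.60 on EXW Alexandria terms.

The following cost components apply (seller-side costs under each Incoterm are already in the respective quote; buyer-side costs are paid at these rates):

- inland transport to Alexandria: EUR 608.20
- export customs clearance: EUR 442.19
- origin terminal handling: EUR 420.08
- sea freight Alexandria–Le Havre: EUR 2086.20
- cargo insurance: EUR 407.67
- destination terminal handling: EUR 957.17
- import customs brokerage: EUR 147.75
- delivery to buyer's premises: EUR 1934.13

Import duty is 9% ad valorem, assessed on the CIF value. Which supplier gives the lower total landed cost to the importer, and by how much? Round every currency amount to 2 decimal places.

Supplier A (FOB):
CIF value = FOB price + freight + insurance = 136571.45 + 2086.20 + 407.67 = 139065.32
Import duty = 139065.32 × 9% = 12515.88
Buyer bears (A): 2086.20 + 407.67 + 957.17 + 147.75 + 1934.13 = 5532.92
Landed cost (A) = invoice 136571.45 + 5532.92 + duty 12515.88 = 154620.25
Supplier B (EXW):
CIF value = EXW price + inland to port + export clearance + origin terminal + freight + insurance = 149975.60 + 608.20 + 442.19 + 420.08 + 2086.20 + 407.67 = 153939.94
Import duty = 153939.94 × 9% = 13854.59
Buyer bears (B): 608.20 + 442.19 + 420.08 + 2086.20 + 407.67 + 957.17 + 147.75 + 1934.13 = 7003.39
Landed cost (B) = invoice 149975.60 + 7003.39 + duty 13854.59 = 170833.58
Difference = |154620.25 − 170833.58| = 16213.33

Supplier A is cheaper by EUR 16213.33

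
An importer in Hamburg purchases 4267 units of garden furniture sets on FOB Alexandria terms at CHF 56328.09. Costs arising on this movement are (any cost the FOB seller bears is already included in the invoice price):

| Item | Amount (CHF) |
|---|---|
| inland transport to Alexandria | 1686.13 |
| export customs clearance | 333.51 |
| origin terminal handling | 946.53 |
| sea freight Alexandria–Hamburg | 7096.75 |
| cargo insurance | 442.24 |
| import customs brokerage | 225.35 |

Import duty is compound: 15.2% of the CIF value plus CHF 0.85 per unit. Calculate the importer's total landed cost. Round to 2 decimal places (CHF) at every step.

FOB: the seller bears costs until goods are on board at the origin port; the buyer bears freight, insurance and all costs thereafter.
Already in the invoice (seller's account under FOB): inland to port, export clearance, origin terminal — exclude.
CIF value = FOB price + freight + insurance = 56328.09 + 7096.75 + 442.24 = 63867.08
Ad valorem component: 63867.08 × 15.2% = 9707.80
Specific component: 4267 × 0.85 = 3626.95
Import duty = 9707.80 + 3626.95 = 13334.75
Buyer bears: freight 7096.75 + insurance 442.24 + brokerage 225.35 + duty 13334.75 = 21099.09
Landed cost = invoice 56328.09 + 21099.09 = 77427.18

Total landed cost: CHF 77427.18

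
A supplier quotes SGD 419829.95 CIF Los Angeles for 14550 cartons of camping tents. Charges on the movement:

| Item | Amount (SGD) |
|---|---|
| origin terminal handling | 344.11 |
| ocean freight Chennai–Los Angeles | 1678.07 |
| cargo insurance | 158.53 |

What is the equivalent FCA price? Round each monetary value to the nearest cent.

FCA price: SGD 417649.24

From CIF to FCA, the seller no longer bears: origin terminal, freight, insurance.
FCA price = 419829.95 − 344.11 − 1678.07 − 158.53 = 417649.24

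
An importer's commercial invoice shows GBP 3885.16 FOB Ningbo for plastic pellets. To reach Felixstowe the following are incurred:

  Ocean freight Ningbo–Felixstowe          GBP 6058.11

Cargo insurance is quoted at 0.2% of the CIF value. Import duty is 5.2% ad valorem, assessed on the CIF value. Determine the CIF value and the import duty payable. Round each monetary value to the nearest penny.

CIF value: GBP 9963.20; import duty: GBP 518.09

Let C be the CIF value. C = FOB price + freight + 0.2% × C
C − 0.2% × C = 3885.16 + 6058.11
0.998 × C = 9943.27
C = 9943.27 / 0.998 = 9963.20
Insurance premium = 0.2% × 9963.20 = 19.93
Import duty = 9963.20 × 5.2% = 518.09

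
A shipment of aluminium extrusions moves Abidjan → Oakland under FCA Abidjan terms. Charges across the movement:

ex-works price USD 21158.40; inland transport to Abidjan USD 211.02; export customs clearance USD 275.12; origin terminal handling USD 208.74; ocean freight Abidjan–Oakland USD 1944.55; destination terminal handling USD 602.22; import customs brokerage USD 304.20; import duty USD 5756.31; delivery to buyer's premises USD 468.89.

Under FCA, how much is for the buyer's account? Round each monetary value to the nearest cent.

Buyer's account: USD 9284.91

FCA: the seller delivers export-cleared goods to the carrier; the buyer bears costs from that point.
Seller's account: goods 21158.40 + inland to port 211.02 + export clearance 275.12 = 21644.54
Buyer's account: origin terminal 208.74 + freight 1944.55 + destination terminal 602.22 + brokerage 304.20 + duty 5756.31 + delivery 468.89 = 9284.91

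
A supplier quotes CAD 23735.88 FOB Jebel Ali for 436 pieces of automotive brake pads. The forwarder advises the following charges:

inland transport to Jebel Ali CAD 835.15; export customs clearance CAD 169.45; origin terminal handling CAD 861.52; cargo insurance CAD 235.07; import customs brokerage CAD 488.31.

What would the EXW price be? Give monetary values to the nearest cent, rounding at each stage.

EXW price: CAD 21869.76

Not relevant to the conversion: insurance, brokerage — on the buyer under both terms; not part of either seller's price.
From FOB to EXW, the seller no longer bears: inland to port, export clearance, origin terminal.
EXW price = 23735.88 − 835.15 − 169.45 − 861.52 = 21869.76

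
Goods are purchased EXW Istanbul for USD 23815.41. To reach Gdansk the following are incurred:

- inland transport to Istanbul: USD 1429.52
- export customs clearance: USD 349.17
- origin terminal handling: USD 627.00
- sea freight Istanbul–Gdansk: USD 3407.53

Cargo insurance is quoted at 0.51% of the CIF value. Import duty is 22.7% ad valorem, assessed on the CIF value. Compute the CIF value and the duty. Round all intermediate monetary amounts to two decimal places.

Let C be the CIF value. C = EXW price + pre-shipment costs + freight + 0.51% × C
C − 0.51% × C = 23815.41 + 1429.52 + 349.17 + 627.00 + 3407.53
0.9949 × C = 29628.63
C = 29628.63 / 0.9949 = 29780.51
Insurance premium = 0.51% × 29780.51 = 151.88
Import duty = 29780.51 × 22.7% = 6760.18

CIF value: USD 29780.51; import duty: USD 6760.18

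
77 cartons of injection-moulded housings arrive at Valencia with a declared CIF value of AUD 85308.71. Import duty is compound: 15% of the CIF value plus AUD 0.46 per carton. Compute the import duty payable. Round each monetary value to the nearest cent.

Import duty: AUD 12831.73

Ad valorem component: 85308.71 × 15% = 12796.31
Specific component: 77 × 0.46 = 35.42
Import duty = 12796.31 + 35.42 = 12831.73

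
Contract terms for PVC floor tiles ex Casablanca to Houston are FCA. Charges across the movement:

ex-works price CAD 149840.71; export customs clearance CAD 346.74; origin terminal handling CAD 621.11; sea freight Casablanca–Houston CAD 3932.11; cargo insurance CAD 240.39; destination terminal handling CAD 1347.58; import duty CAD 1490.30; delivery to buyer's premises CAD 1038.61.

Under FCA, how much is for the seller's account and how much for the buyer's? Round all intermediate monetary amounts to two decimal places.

Seller: CAD 150187.45; buyer: CAD 8670.10

FCA: the seller delivers export-cleared goods to the carrier; the buyer bears costs from that point.
Seller's account: goods 149840.71 + export clearance 346.74 = 150187.45
Buyer's account: origin terminal 621.11 + freight 3932.11 + insurance 240.39 + destination terminal 1347.58 + duty 1490.30 + delivery 1038.61 = 8670.10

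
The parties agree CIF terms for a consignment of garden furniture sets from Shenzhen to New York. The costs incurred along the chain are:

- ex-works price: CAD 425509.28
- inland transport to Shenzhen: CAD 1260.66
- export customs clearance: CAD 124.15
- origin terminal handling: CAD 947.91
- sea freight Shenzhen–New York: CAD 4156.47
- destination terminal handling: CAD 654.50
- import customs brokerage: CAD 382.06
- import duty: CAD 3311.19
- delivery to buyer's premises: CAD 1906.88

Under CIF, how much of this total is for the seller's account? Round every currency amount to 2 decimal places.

Seller's account: CAD 431998.47

CIF: the seller pays costs through ocean freight and marine insurance to the destination port.
Seller's account: goods 425509.28 + inland to port 1260.66 + export clearance 124.15 + origin terminal 947.91 + freight 4156.47 = 431998.47
Buyer's account: destination terminal 654.50 + brokerage 382.06 + duty 3311.19 + delivery 1906.88 = 6254.63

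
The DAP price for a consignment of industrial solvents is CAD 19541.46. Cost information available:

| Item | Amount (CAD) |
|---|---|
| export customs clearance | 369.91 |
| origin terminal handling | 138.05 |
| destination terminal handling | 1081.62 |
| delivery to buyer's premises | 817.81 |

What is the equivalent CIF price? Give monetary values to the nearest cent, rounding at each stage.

Not relevant to the conversion: export clearance, origin terminal — on the seller under both DAP and CIF; already in the DAP price and stays in the CIF price.
From DAP to CIF, the seller no longer bears: destination terminal, delivery.
CIF price = 19541.46 − 1081.62 − 817.81 = 17642.03

CIF price: CAD 17642.03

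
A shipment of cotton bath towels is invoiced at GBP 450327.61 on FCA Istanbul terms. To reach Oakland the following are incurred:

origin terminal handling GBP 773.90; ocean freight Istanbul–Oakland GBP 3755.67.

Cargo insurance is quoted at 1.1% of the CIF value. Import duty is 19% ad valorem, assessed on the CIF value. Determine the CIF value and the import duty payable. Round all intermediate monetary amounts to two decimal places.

Let C be the CIF value. C = FCA price + pre-shipment costs + freight + 1.1% × C
C − 1.1% × C = 450327.61 + 773.90 + 3755.67
0.989 × C = 454857.18
C = 454857.18 / 0.989 = 459916.26
Insurance premium = 1.1% × 459916.26 = 5059.08
Import duty = 459916.26 × 19% = 87384.09

CIF value: GBP 459916.26; import duty: GBP 87384.09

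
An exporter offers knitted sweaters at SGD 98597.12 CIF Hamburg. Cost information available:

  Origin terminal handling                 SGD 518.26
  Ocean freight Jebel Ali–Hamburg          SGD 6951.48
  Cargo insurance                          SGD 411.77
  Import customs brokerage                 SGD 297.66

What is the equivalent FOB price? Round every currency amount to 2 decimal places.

FOB price: SGD 91233.87

Not relevant to the conversion: origin terminal — on the seller under both CIF and FOB; already in the CIF price and stays in the FOB price. brokerage — on the buyer under both terms; not part of either seller's price.
From CIF to FOB, the seller no longer bears: freight, insurance.
FOB price = 98597.12 − 6951.48 − 411.77 = 91233.87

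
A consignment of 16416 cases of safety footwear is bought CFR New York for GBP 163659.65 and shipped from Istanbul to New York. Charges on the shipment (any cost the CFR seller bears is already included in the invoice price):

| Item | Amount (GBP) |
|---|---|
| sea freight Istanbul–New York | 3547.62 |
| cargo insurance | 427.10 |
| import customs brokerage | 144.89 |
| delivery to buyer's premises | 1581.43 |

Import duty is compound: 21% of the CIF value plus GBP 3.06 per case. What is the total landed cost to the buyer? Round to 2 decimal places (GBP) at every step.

Total landed cost: GBP 250504.25

CFR: the seller pays costs through ocean freight to the destination port, but not insurance.
Already in the invoice (seller's account under CFR): freight — exclude.
CIF value = CFR price + insurance = 163659.65 + 427.10 = 164086.75
Ad valorem component: 164086.75 × 21% = 34458.22
Specific component: 16416 × 3.06 = 50232.96
Import duty = 34458.22 + 50232.96 = 84691.18
Buyer bears: insurance 427.10 + brokerage 144.89 + delivery 1581.43 + duty 84691.18 = 86844.60
Landed cost = invoice 163659.65 + 86844.60 = 250504.25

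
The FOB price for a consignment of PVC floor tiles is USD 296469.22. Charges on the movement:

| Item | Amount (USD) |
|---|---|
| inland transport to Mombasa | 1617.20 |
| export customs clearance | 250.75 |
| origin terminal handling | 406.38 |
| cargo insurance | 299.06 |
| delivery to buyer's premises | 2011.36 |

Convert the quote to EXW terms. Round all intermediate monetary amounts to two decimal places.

Not relevant to the conversion: insurance, delivery — on the buyer under both terms; not part of either seller's price.
From FOB to EXW, the seller no longer bears: inland to port, export clearance, origin terminal.
EXW price = 296469.22 − 1617.20 − 250.75 − 406.38 = 294194.89

EXW price: USD 294194.89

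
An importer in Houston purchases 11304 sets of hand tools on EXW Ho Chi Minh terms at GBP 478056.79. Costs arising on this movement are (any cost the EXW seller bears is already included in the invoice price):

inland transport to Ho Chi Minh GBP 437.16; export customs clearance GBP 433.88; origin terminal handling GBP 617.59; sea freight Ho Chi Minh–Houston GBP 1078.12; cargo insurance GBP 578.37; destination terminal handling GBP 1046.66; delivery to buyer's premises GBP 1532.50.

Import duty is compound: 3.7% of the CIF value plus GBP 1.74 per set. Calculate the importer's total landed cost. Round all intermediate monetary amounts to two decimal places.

Total landed cost: GBP 521254.50

EXW: the seller makes goods available at their premises; the buyer bears all onward costs.
CIF value = EXW price + inland to port + export clearance + origin terminal + freight + insurance = 478056.79 + 437.16 + 433.88 + 617.59 + 1078.12 + 578.37 = 481201.91
Ad valorem component: 481201.91 × 3.7% = 17804.47
Specific component: 11304 × 1.74 = 19668.96
Import duty = 17804.47 + 19668.96 = 37473.43
Buyer bears: inland to port 437.16 + export clearance 433.88 + origin terminal 617.59 + freight 1078.12 + insurance 578.37 + destination terminal 1046.66 + delivery 1532.50 + duty 37473.43 = 43197.71
Landed cost = invoice 478056.79 + 43197.71 = 521254.50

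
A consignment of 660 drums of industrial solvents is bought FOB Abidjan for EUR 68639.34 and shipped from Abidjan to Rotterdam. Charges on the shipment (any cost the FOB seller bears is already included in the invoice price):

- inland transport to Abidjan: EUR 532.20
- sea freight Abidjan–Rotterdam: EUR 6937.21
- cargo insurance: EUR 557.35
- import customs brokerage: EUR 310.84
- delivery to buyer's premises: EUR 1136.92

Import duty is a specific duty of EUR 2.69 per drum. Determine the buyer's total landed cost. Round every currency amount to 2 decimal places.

FOB: the seller bears costs until goods are on board at the origin port; the buyer bears freight, insurance and all costs thereafter.
Already in the invoice (seller's account under FOB): inland to port — exclude.
CIF value = FOB price + freight + insurance = 68639.34 + 6937.21 + 557.35 = 76133.90
Import duty = 660 × 2.69 = 1775.40
Buyer bears: freight 6937.21 + insurance 557.35 + brokerage 310.84 + delivery 1136.92 + duty 1775.40 = 10717.72
Landed cost = invoice 68639.34 + 10717.72 = 79357.06

Total landed cost: EUR 79357.06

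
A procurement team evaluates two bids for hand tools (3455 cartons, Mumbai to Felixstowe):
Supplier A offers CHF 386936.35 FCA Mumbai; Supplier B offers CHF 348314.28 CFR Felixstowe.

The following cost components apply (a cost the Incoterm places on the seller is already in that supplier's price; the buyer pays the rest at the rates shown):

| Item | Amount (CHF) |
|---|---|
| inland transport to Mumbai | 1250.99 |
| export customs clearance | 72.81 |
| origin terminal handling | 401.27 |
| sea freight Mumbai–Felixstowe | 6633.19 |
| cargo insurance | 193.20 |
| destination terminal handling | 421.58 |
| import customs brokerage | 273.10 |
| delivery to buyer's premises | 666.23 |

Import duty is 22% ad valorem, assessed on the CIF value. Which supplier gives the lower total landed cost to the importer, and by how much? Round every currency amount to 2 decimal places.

Supplier A (FCA):
CIF value = FCA price + origin terminal + freight + insurance = 386936.35 + 401.27 + 6633.19 + 193.20 = 394164.01
Import duty = 394164.01 × 22% = 86716.08
Buyer bears (A): 401.27 + 6633.19 + 193.20 + 421.58 + 273.10 + 666.23 = 8588.57
Landed cost (A) = invoice 386936.35 + 8588.57 + duty 86716.08 = 482241.00
Supplier B (CFR):
CIF value = CFR price + insurance = 348314.28 + 193.20 = 348507.48
Import duty = 348507.48 × 22% = 76671.65
Buyer bears (B): 193.20 + 421.58 + 273.10 + 666.23 = 1554.11
Landed cost (B) = invoice 348314.28 + 1554.11 + duty 76671.65 = 426540.04
Difference = |482241.00 − 426540.04| = 55700.96

Supplier B is cheaper by CHF 55700.96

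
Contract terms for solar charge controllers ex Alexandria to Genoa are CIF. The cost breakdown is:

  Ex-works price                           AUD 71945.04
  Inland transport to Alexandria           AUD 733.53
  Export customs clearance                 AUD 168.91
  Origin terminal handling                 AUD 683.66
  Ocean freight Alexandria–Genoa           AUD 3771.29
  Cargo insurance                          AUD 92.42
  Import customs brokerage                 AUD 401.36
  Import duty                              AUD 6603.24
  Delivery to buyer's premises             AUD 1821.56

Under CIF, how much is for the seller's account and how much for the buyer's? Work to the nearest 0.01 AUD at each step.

CIF: the seller pays costs through ocean freight and marine insurance to the destination port.
Seller's account: goods 71945.04 + inland to port 733.53 + export clearance 168.91 + origin terminal 683.66 + freight 3771.29 + insurance 92.42 = 77394.85
Buyer's account: brokerage 401.36 + duty 6603.24 + delivery 1821.56 = 8826.16

Seller: AUD 77394.85; buyer: AUD 8826.16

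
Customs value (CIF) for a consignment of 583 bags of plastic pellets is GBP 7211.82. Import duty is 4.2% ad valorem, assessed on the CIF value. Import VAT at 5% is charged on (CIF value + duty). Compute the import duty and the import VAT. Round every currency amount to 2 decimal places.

Import duty: GBP 302.90; import VAT: GBP 375.74

Import duty = 7211.82 × 4.2% = 302.90
VAT base = CIF + duty = 7211.82 + 302.90 = 7514.72
Import VAT = 7514.72 × 5% = 375.74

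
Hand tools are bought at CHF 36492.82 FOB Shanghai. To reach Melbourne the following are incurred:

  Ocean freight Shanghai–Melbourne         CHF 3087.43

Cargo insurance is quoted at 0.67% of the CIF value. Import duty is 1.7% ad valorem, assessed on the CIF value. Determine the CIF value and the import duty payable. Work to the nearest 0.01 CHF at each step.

Let C be the CIF value. C = FOB price + freight + 0.67% × C
C − 0.67% × C = 36492.82 + 3087.43
0.9933 × C = 39580.25
C = 39580.25 / 0.9933 = 39847.23
Insurance premium = 0.67% × 39847.23 = 266.98
Import duty = 39847.23 × 1.7% = 677.40

CIF value: CHF 39847.23; import duty: CHF 677.40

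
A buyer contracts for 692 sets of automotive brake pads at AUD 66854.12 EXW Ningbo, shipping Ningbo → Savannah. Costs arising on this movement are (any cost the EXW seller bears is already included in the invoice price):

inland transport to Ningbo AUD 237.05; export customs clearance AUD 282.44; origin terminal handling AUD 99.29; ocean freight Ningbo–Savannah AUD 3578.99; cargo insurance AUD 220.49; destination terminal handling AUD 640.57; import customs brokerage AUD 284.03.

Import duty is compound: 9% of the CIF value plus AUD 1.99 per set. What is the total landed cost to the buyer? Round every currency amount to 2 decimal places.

EXW: the seller makes goods available at their premises; the buyer bears all onward costs.
CIF value = EXW price + inland to port + export clearance + origin terminal + freight + insurance = 66854.12 + 237.05 + 282.44 + 99.29 + 3578.99 + 220.49 = 71272.38
Ad valorem component: 71272.38 × 9% = 6414.51
Specific component: 692 × 1.99 = 1377.08
Import duty = 6414.51 + 1377.08 = 7791.59
Buyer bears: inland to port 237.05 + export clearance 282.44 + origin terminal 99.29 + freight 3578.99 + insurance 220.49 + destination terminal 640.57 + brokerage 284.03 + duty 7791.59 = 13134.45
Landed cost = invoice 66854.12 + 13134.45 = 79988.57

Total landed cost: AUD 79988.57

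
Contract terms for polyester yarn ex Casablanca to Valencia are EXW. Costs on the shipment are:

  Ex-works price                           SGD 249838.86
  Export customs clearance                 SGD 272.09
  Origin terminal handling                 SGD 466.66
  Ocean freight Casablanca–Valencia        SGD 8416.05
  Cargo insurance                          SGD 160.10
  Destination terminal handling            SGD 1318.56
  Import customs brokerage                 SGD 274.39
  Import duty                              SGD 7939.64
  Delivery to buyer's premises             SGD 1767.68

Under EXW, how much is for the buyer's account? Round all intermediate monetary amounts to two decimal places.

Buyer's account: SGD 20615.17

EXW: the seller makes goods available at their premises; the buyer bears all onward costs.
Seller's account: goods 249838.86 = 249838.86
Buyer's account: export clearance 272.09 + origin terminal 466.66 + freight 8416.05 + insurance 160.10 + destination terminal 1318.56 + brokerage 274.39 + duty 7939.64 + delivery 1767.68 = 20615.17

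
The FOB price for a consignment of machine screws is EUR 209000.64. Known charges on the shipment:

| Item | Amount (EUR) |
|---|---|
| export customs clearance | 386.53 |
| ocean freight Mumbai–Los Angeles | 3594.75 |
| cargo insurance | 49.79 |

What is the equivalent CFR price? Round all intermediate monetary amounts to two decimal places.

Not relevant to the conversion: export clearance — on the seller under both FOB and CFR; already in the FOB price and stays in the CFR price. insurance — on the buyer under both terms; not part of either seller's price.
From FOB to CFR, the seller additionally bears: freight.
CFR price = 209000.64 + 3594.75 = 212595.39

CFR price: EUR 212595.39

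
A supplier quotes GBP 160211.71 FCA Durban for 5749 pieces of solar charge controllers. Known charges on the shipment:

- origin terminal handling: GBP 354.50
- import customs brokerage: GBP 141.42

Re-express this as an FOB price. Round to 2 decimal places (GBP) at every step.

Not relevant to the conversion: brokerage — on the buyer under both terms; not part of either seller's price.
From FCA to FOB, the seller additionally bears: origin terminal.
FOB price = 160211.71 + 354.50 = 160566.21

FOB price: GBP 160566.21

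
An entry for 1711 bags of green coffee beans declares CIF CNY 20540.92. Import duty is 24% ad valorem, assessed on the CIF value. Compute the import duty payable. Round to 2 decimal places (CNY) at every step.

Import duty: CNY 4929.82

Import duty = 20540.92 × 24% = 4929.82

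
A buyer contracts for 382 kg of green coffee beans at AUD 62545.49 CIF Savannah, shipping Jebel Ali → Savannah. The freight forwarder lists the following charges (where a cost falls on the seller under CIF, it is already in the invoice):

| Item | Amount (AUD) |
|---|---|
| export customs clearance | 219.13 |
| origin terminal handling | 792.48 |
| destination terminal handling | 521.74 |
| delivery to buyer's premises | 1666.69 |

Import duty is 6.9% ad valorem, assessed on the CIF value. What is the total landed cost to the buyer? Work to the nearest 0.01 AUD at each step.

CIF: the seller pays costs through ocean freight and marine insurance to the destination port.
Already in the invoice (seller's account under CIF): export clearance, origin terminal — exclude.
The CIF price already equals the CIF value: 62545.49
Import duty = 62545.49 × 6.9% = 4315.64
Buyer bears: destination terminal 521.74 + delivery 1666.69 + duty 4315.64 = 6504.07
Landed cost = invoice 62545.49 + 6504.07 = 69049.56

Total landed cost: AUD 69049.56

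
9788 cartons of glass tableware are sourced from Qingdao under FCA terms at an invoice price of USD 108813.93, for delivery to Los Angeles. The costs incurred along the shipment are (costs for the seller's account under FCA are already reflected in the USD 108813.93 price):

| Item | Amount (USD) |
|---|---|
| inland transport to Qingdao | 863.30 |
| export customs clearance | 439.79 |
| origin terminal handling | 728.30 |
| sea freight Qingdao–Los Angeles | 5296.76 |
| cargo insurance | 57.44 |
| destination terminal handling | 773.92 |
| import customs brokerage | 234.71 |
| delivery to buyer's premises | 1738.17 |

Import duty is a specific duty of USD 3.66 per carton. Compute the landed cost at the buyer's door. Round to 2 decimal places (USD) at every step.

FCA: the seller delivers export-cleared goods to the carrier; the buyer bears costs from that point.
Already in the invoice (seller's account under FCA): inland to port, export clearance — exclude.
CIF value = FCA price + origin terminal + freight + insurance = 108813.93 + 728.30 + 5296.76 + 57.44 = 114896.43
Import duty = 9788 × 3.66 = 35824.08
Buyer bears: origin terminal 728.30 + freight 5296.76 + insurance 57.44 + destination terminal 773.92 + brokerage 234.71 + delivery 1738.17 + duty 35824.08 = 44653.38
Landed cost = invoice 108813.93 + 44653.38 = 153467.31

Total landed cost: USD 153467.31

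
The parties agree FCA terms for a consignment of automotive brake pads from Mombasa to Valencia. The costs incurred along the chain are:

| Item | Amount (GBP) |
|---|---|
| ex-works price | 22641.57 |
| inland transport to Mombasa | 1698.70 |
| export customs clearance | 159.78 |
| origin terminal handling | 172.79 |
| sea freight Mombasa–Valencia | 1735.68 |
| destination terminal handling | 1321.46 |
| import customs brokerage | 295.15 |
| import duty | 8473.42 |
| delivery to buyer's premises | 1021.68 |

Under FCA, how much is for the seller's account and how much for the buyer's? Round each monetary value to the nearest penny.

Seller: GBP 24500.05; buyer: GBP 13020.18

FCA: the seller delivers export-cleared goods to the carrier; the buyer bears costs from that point.
Seller's account: goods 22641.57 + inland to port 1698.70 + export clearance 159.78 = 24500.05
Buyer's account: origin terminal 172.79 + freight 1735.68 + destination terminal 1321.46 + brokerage 295.15 + duty 8473.42 + delivery 1021.68 = 13020.18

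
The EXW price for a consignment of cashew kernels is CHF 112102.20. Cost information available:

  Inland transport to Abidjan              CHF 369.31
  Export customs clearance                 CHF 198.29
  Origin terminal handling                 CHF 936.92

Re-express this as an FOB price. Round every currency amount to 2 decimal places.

FOB price: CHF 113606.72

From EXW to FOB, the seller additionally bears: inland to port, export clearance, origin terminal.
FOB price = 112102.20 + 369.31 + 198.29 + 936.92 = 113606.72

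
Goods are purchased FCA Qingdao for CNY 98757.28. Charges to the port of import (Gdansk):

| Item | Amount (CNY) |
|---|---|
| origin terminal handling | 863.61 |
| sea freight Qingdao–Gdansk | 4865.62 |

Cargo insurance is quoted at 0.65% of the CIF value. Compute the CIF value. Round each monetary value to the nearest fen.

Let C be the CIF value. C = FCA price + pre-shipment costs + freight + 0.65% × C
C − 0.65% × C = 98757.28 + 863.61 + 4865.62
0.9935 × C = 104486.51
C = 104486.51 / 0.9935 = 105170.12
Insurance premium = 0.65% × 105170.12 = 683.61

CIF value: CNY 105170.12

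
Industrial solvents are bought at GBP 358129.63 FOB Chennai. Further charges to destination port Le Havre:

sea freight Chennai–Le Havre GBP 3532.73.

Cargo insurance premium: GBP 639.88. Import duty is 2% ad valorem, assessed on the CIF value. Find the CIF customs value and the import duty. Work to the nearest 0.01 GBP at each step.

CIF = FOB price + freight + insurance
CIF = 358129.63 + 3532.73 + 639.88 = 362302.24
Import duty = 362302.24 × 2% = 7246.04

CIF value: GBP 362302.24; import duty: GBP 7246.04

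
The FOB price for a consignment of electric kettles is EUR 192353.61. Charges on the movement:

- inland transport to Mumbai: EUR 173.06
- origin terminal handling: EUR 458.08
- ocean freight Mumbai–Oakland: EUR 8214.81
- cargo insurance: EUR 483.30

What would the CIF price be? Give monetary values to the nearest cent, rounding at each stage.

Not relevant to the conversion: origin terminal, inland to port — on the seller under both FOB and CIF; already in the FOB price and stays in the CIF price.
From FOB to CIF, the seller additionally bears: freight, insurance.
CIF price = 192353.61 + 8214.81 + 483.30 = 201051.72

CIF price: EUR 201051.72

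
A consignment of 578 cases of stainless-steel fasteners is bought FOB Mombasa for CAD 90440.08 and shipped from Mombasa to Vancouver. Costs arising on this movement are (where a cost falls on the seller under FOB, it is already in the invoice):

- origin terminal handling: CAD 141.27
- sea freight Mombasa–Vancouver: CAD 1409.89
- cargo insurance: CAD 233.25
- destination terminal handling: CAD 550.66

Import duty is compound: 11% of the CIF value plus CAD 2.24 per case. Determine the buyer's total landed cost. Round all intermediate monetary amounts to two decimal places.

FOB: the seller bears costs until goods are on board at the origin port; the buyer bears freight, insurance and all costs thereafter.
Already in the invoice (seller's account under FOB): origin terminal — exclude.
CIF value = FOB price + freight + insurance = 90440.08 + 1409.89 + 233.25 = 92083.22
Ad valorem component: 92083.22 × 11% = 10129.15
Specific component: 578 × 2.24 = 1294.72
Import duty = 10129.15 + 1294.72 = 11423.87
Buyer bears: freight 1409.89 + insurance 233.25 + destination terminal 550.66 + duty 11423.87 = 13617.67
Landed cost = invoice 90440.08 + 13617.67 = 104057.75

Total landed cost: CAD 104057.75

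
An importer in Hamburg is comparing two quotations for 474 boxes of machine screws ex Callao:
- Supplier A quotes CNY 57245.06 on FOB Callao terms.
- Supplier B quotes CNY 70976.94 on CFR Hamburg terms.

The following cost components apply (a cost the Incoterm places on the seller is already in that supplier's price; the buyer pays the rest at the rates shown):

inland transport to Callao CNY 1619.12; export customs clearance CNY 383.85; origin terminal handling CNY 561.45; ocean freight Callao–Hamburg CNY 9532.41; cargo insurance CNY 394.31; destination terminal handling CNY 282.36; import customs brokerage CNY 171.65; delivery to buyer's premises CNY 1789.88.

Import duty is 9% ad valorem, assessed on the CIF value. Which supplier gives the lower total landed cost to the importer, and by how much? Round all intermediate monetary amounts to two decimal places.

Supplier A is cheaper by CNY 4577.42

Supplier A (FOB):
CIF value = FOB price + freight + insurance = 57245.06 + 9532.41 + 394.31 = 67171.78
Import duty = 67171.78 × 9% = 6045.46
Buyer bears (A): 9532.41 + 394.31 + 282.36 + 171.65 + 1789.88 = 12170.61
Landed cost (A) = invoice 57245.06 + 12170.61 + duty 6045.46 = 75461.13
Supplier B (CFR):
CIF value = CFR price + insurance = 70976.94 + 394.31 = 71371.25
Import duty = 71371.25 × 9% = 6423.41
Buyer bears (B): 394.31 + 282.36 + 171.65 + 1789.88 = 2638.20
Landed cost (B) = invoice 70976.94 + 2638.20 + duty 6423.41 = 80038.55
Difference = |75461.13 − 80038.55| = 4577.42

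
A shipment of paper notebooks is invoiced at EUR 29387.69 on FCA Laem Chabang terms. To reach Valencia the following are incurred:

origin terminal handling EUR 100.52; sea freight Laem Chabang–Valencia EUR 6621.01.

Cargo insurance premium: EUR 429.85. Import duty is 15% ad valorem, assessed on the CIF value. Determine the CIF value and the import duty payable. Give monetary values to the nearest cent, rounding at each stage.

CIF = FCA price + pre-shipment costs + freight + insurance
CIF = 29387.69 + 100.52 + 6621.01 + 429.85 = 36539.07
Import duty = 36539.07 × 15% = 5480.86

CIF value: EUR 36539.07; import duty: EUR 5480.86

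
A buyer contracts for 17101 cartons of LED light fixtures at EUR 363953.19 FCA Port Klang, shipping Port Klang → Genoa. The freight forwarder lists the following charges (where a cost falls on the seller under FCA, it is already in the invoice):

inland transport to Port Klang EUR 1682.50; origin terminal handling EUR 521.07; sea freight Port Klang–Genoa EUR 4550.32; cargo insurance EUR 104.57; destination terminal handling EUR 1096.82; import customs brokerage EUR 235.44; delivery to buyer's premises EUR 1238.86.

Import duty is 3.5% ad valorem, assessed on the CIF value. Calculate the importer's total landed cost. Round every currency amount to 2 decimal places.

Total landed cost: EUR 384619.79

FCA: the seller delivers export-cleared goods to the carrier; the buyer bears costs from that point.
Already in the invoice (seller's account under FCA): inland to port — exclude.
CIF value = FCA price + origin terminal + freight + insurance = 363953.19 + 521.07 + 4550.32 + 104.57 = 369129.15
Import duty = 369129.15 × 3.5% = 12919.52
Buyer bears: origin terminal 521.07 + freight 4550.32 + insurance 104.57 + destination terminal 1096.82 + brokerage 235.44 + delivery 1238.86 + duty 12919.52 = 20666.60
Landed cost = invoice 363953.19 + 20666.60 = 384619.79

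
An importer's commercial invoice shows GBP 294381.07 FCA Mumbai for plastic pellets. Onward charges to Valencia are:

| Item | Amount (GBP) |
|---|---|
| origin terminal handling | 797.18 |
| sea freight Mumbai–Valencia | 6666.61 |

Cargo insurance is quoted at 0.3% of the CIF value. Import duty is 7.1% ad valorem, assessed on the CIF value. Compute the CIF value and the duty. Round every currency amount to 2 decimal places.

Let C be the CIF value. C = FCA price + pre-shipment costs + freight + 0.3% × C
C − 0.3% × C = 294381.07 + 797.18 + 6666.61
0.997 × C = 301844.86
C = 301844.86 / 0.997 = 302753.12
Insurance premium = 0.3% × 302753.12 = 908.26
Import duty = 302753.12 × 7.1% = 21495.47

CIF value: GBP 302753.12; import duty: GBP 21495.47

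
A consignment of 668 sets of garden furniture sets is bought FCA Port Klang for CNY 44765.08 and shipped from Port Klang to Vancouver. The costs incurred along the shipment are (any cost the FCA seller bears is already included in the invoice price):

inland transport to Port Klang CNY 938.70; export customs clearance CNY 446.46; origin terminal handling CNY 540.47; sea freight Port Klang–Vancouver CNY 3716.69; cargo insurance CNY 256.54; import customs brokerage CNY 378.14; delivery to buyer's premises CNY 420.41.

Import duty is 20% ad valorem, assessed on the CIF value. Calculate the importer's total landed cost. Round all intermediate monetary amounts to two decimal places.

Total landed cost: CNY 59933.09

FCA: the seller delivers export-cleared goods to the carrier; the buyer bears costs from that point.
Already in the invoice (seller's account under FCA): inland to port, export clearance — exclude.
CIF value = FCA price + origin terminal + freight + insurance = 44765.08 + 540.47 + 3716.69 + 256.54 = 49278.78
Import duty = 49278.78 × 20% = 9855.76
Buyer bears: origin terminal 540.47 + freight 3716.69 + insurance 256.54 + brokerage 378.14 + delivery 420.41 + duty 9855.76 = 15168.01
Landed cost = invoice 44765.08 + 15168.01 = 59933.09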